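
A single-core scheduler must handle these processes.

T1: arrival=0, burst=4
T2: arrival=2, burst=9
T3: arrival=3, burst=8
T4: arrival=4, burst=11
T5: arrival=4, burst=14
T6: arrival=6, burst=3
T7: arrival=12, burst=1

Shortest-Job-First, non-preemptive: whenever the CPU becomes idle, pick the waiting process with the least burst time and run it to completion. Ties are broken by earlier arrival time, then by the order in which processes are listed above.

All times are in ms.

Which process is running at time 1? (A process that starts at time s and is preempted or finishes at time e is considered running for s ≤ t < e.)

T1

Gantt: | T1 0-4 | T3 4-12 | T7 12-13 | T6 13-16 | T2 16-25 | T4 25-36 | T5 36-50 |
Completion: T1=4  T2=25  T3=12  T4=36  T5=50  T6=16  T7=13
Turnaround (C−A): T1=4  T2=23  T3=9  T4=32  T5=46  T6=10  T7=1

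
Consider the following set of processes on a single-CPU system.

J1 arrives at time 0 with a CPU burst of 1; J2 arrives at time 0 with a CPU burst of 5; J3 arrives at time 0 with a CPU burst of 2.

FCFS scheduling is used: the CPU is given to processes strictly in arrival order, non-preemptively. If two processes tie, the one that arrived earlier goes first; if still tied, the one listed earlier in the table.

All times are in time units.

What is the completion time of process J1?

Schedule: | J1 0-1 | J2 1-6 | J3 6-8 |
Completion: J1=1  J2=6  J3=8
Turnaround (C−A): J1=1  J2=6  J3=8

1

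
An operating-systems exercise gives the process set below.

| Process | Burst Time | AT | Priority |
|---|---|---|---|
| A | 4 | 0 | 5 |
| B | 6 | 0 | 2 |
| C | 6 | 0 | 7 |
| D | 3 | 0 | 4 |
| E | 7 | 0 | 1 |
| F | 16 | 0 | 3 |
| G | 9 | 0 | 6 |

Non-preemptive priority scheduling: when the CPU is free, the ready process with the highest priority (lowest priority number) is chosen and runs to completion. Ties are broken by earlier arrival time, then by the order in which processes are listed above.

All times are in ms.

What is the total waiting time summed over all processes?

162

Schedule: | E 0-7 | B 7-13 | F 13-29 | D 29-32 | A 32-36 | G 36-45 | C 45-51 |
Completion: A=36  B=13  C=51  D=32  E=7  F=29  G=45
Turnaround (C−A): A=36  B=13  C=51  D=32  E=7  F=29  G=45
Waiting = turnaround − burst: A=32, B=7, C=45, D=29, E=0, F=13, G=36
Total waiting = 32 + 7 + 45 + 29 + 0 + 13 + 36 = 162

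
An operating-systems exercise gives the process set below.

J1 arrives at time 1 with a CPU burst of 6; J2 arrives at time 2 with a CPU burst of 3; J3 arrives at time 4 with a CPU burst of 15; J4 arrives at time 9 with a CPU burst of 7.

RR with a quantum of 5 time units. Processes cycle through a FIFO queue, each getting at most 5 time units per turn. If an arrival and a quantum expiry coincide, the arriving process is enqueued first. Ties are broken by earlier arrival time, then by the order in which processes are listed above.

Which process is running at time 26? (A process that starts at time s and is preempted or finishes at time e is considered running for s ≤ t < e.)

J4

Timeline: | idle 0-1 | J1 1-6 | J2 6-9 | J3 9-14 | J1 14-15 | J4 15-20 | J3 20-25 | J4 25-27 | J3 27-32 |
Completion: J1=15  J2=9  J3=32  J4=27
Turnaround (C−A): J1=14  J2=7  J3=28  J4=18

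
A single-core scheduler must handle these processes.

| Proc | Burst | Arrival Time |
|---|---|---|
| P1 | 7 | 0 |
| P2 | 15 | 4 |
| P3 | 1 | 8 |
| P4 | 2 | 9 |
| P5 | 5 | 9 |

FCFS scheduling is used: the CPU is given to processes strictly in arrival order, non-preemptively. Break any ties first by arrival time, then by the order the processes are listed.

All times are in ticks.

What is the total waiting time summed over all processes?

Schedule: | P1 0-7 | P2 7-22 | P3 22-23 | P4 23-25 | P5 25-30 |
Completion: P1=7  P2=22  P3=23  P4=25  P5=30
Waiting = turnaround − burst: P1=0, P2=3, P3=14, P4=14, P5=16
Total waiting = 0 + 3 + 14 + 14 + 16 = 47

47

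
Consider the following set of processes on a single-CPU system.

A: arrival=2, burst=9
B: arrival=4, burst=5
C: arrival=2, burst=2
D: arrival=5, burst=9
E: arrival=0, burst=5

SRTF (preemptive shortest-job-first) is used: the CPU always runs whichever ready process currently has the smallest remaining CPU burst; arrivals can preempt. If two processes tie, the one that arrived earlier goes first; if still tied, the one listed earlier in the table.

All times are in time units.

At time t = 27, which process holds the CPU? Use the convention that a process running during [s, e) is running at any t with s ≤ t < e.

Schedule: | E 0-2 | C 2-4 | E 4-7 | B 7-12 | A 12-21 | D 21-30 |
Completion: A=21  B=12  C=4  D=30  E=7
Turnaround (C−A): A=19  B=8  C=2  D=25  E=7

D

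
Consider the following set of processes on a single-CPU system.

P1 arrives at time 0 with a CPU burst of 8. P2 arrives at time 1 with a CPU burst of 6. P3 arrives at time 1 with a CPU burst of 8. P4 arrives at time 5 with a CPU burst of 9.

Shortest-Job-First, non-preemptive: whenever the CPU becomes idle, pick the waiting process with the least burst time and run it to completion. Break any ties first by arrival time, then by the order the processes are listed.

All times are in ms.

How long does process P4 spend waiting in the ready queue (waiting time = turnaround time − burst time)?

17

Schedule: | P1 0-8 | P2 8-14 | P3 14-22 | P4 22-31 |
Completion: P1=8  P2=14  P3=22  P4=31
Turnaround (C−A): P1=8  P2=13  P3=21  P4=26
Waiting(P4) = turnaround − burst = 26 − 9 = 17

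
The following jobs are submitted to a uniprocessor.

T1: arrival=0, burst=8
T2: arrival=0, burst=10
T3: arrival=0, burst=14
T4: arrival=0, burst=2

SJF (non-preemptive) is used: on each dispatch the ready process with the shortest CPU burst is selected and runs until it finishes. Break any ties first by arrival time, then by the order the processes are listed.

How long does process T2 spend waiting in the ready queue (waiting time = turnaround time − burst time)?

10

Schedule: | T4 0-2 | T1 2-10 | T2 10-20 | T3 20-34 |
Completion: T1=10  T2=20  T3=34  T4=2
Turnaround (C−A): T1=10  T2=20  T3=34  T4=2
Waiting(T2) = turnaround − burst = 20 − 10 = 10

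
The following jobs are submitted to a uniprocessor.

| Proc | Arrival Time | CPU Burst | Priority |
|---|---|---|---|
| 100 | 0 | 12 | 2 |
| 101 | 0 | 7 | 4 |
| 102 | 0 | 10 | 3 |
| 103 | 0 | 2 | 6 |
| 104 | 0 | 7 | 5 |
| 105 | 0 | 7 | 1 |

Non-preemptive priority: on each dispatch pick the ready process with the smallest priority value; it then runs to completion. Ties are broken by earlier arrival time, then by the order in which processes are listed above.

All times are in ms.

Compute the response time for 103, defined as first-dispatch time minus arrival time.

Schedule: | 105 0-7 | 100 7-19 | 102 19-29 | 101 29-36 | 104 36-43 | 103 43-45 |
Completion: 100=19  101=36  102=29  103=45  104=43  105=7
Response(103) = first start − arrival = 43 − 0 = 43

43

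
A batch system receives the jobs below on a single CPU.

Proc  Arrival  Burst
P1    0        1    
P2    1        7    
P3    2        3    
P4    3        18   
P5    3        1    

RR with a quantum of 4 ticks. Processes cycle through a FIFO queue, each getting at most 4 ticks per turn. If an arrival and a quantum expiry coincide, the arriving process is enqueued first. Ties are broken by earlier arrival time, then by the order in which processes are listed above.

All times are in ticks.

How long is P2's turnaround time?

Schedule: | P1 0-1 | P2 1-5 | P3 5-8 | P4 8-12 | P5 12-13 | P2 13-16 | P4 16-30 |
Completion: P1=1  P2=16  P3=8  P4=30  P5=13
Turnaround(P2) = completion − arrival = 16 − 1 = 15

15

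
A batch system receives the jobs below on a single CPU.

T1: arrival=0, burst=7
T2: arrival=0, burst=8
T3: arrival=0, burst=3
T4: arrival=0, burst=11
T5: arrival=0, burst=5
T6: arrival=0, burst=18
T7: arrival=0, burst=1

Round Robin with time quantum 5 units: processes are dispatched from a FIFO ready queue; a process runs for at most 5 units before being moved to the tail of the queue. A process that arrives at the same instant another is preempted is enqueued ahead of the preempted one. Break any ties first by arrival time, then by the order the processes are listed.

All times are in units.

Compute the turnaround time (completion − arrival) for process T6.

Timeline: | T1 0-5 | T2 5-10 | T3 10-13 | T4 13-18 | T5 18-23 | T6 23-28 | T7 28-29 | T1 29-31 | T2 31-34 | T4 34-39 | T6 39-44 | T4 44-45 | T6 45-53 |
Completion: T1=31  T2=34  T3=13  T4=45  T5=23  T6=53  T7=29
Turnaround(T6) = completion − arrival = 53 − 0 = 53

53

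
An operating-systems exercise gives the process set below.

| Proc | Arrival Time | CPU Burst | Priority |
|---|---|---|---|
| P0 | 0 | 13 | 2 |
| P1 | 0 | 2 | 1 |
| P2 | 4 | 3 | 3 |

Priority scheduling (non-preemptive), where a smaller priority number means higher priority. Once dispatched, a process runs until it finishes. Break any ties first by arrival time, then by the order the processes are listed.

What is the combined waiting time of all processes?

Gantt: | P1 0-2 | P0 2-15 | P2 15-18 |
Completion: P0=15  P1=2  P2=18
Waiting = turnaround − burst: P0=2, P1=0, P2=11
Total waiting = 2 + 0 + 11 = 13

13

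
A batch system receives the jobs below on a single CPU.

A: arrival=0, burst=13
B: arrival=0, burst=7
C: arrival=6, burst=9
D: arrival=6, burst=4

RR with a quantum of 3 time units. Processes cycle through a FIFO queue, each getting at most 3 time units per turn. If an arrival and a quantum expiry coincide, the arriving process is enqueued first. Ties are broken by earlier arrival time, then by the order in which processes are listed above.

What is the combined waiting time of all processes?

71

Gantt: | A 0-3 | B 3-6 | A 6-9 | C 9-12 | D 12-15 | B 15-18 | A 18-21 | C 21-24 | D 24-25 | B 25-26 | A 26-29 | C 29-32 | A 32-33 |
Completion: A=33  B=26  C=32  D=25
Waiting = turnaround − burst: A=20, B=19, C=17, D=15
Total waiting = 20 + 19 + 17 + 15 = 71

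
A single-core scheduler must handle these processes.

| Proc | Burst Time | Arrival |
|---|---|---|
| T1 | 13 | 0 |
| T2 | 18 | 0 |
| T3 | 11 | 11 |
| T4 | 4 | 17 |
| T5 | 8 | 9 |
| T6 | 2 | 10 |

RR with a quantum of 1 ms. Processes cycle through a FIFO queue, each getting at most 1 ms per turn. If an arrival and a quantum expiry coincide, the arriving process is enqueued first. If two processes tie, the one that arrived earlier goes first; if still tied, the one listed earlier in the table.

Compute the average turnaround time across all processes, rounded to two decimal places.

Gantt: | T1 0-1 | T2 1-2 | T1 2-3 | T2 3-4 | T1 4-5 | T2 5-6 | T1 6-7 | T2 7-8 | T1 8-9 | T2 9-10 | T5 10-11 | T1 11-12 | T6 12-13 | T2 13-14 | T3 14-15 | T5 15-16 | T1 16-17 | T6 17-18 | T2 18-19 | T3 19-20 | T5 20-21 | T4 21-22 | T1 22-23 | T2 23-24 | T3 24-25 | T5 25-26 | T4 26-27 | T1 27-28 | T2 28-29 | T3 29-30 | T5 30-31 | T4 31-32 | T1 32-33 | T2 33-34 | T3 34-35 | T5 35-36 | T4 36-37 | T1 37-38 | T2 38-39 | T3 39-40 | T5 40-41 | T1 41-42 | T2 42-43 | T3 43-44 | T5 44-45 | T1 45-46 | T2 46-47 | T3 47-48 | T2 48-49 | T3 49-50 | T2 50-51 | T3 51-52 | T2 52-53 | T3 53-54 | T2 54-56 |
Completion: T1=46  T2=56  T3=54  T4=37  T5=45  T6=18
Turnaround times: T1=46, T2=56, T3=43, T4=20, T5=36, T6=8
Average turnaround = (46+56+43+20+36+8) / 6 = 209/6 = 34.83

34.83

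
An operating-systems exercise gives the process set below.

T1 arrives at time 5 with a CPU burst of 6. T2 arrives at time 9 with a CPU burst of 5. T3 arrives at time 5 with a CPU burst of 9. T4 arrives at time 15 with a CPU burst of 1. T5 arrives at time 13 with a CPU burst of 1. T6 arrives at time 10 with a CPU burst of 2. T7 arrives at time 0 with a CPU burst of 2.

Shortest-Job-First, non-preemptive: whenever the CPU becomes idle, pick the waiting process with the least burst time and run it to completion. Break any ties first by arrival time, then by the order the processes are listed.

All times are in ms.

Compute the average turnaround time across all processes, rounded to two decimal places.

Schedule: | T7 0-2 | idle 2-5 | T1 5-11 | T6 11-13 | T5 13-14 | T2 14-19 | T4 19-20 | T3 20-29 |
Completion: T1=11  T2=19  T3=29  T4=20  T5=14  T6=13  T7=2
Turnaround (C−A): T1=6  T2=10  T3=24  T4=5  T5=1  T6=3  T7=2
Turnaround times: T1=6, T2=10, T3=24, T4=5, T5=1, T6=3, T7=2
Average turnaround = (6+10+24+5+1+3+2) / 7 = 51/7 = 7.29

7.29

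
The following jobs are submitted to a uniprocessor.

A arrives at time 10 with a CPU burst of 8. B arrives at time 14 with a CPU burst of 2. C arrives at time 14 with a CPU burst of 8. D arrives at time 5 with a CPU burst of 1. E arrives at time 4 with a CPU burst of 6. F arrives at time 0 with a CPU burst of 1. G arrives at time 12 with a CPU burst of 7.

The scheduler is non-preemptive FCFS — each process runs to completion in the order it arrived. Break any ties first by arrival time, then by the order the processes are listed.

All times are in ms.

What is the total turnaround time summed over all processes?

72

Gantt: | F 0-1 | idle 1-4 | E 4-10 | D 10-11 | A 11-19 | G 19-26 | B 26-28 | C 28-36 |
Completion: A=19  B=28  C=36  D=11  E=10  F=1  G=26
Turnaround (C−A): A=9  B=14  C=22  D=6  E=6  F=1  G=14
Turnaround = completion − arrival: A=9, B=14, C=22, D=6, E=6, F=1, G=14
Total turnaround = 9 + 14 + 22 + 6 + 6 + 1 + 14 = 72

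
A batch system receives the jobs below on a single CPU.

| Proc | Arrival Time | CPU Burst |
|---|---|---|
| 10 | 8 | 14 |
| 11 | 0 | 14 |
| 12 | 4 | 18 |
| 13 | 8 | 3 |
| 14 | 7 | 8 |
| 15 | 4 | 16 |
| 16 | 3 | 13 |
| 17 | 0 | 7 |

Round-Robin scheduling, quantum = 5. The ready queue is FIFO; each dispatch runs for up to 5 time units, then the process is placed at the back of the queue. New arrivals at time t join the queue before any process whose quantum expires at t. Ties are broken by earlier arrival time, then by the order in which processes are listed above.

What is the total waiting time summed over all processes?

441

Schedule: | 11 0-5 | 17 5-10 | 16 10-15 | 12 15-20 | 15 20-25 | 11 25-30 | 14 30-35 | 10 35-40 | 13 40-43 | 17 43-45 | 16 45-50 | 12 50-55 | 15 55-60 | 11 60-64 | 14 64-67 | 10 67-72 | 16 72-75 | 12 75-80 | 15 80-85 | 10 85-89 | 12 89-92 | 15 92-93 |
Completion: 10=89  11=64  12=92  13=43  14=67  15=93  16=75  17=45
Turnaround (C−A): 10=81  11=64  12=88  13=35  14=60  15=89  16=72  17=45
Waiting = turnaround − burst: 10=67, 11=50, 12=70, 13=32, 14=52, 15=73, 16=59, 17=38
Total waiting = 67 + 50 + 70 + 32 + 52 + 73 + 59 + 38 = 441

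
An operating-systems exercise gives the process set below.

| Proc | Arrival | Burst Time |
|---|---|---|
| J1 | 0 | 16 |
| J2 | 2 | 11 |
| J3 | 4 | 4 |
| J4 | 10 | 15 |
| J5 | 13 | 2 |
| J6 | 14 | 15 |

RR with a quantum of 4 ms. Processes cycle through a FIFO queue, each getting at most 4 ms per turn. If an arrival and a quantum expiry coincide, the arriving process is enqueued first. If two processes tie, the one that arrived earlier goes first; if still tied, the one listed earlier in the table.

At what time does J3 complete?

12

Schedule: | J1 0-4 | J2 4-8 | J3 8-12 | J1 12-16 | J2 16-20 | J4 20-24 | J5 24-26 | J6 26-30 | J1 30-34 | J2 34-37 | J4 37-41 | J6 41-45 | J1 45-49 | J4 49-53 | J6 53-57 | J4 57-60 | J6 60-63 |
Completion: J1=49  J2=37  J3=12  J4=60  J5=26  J6=63
Turnaround (C−A): J1=49  J2=35  J3=8  J4=50  J5=13  J6=49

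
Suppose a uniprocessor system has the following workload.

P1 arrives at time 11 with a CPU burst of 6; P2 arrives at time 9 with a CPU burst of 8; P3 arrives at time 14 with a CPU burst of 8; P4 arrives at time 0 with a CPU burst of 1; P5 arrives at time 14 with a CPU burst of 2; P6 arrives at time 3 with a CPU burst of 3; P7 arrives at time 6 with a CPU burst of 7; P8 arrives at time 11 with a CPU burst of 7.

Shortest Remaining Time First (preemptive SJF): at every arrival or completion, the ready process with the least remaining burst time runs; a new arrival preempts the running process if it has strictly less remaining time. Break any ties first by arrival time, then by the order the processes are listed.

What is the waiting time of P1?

Timeline: | P4 0-1 | idle 1-3 | P6 3-6 | P7 6-13 | P1 13-14 | P5 14-16 | P1 16-21 | P8 21-28 | P2 28-36 | P3 36-44 |
Completion: P1=21  P2=36  P3=44  P4=1  P5=16  P6=6  P7=13  P8=28
Turnaround (C−A): P1=10  P2=27  P3=30  P4=1  P5=2  P6=3  P7=7  P8=17
Waiting(P1) = turnaround − burst = 10 − 6 = 4

4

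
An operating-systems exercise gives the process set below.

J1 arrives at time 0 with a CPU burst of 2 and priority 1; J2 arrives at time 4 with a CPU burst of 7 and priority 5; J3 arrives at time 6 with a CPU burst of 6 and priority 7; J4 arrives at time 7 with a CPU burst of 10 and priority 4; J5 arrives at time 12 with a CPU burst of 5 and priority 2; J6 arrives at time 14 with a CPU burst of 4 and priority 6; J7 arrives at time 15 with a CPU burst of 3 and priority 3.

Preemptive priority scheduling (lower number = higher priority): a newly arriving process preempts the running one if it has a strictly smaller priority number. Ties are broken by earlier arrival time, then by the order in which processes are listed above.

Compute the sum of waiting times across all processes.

Schedule: | J1 0-2 | idle 2-4 | J2 4-7 | J4 7-12 | J5 12-17 | J7 17-20 | J4 20-25 | J2 25-29 | J6 29-33 | J3 33-39 |
Completion: J1=2  J2=29  J3=39  J4=25  J5=17  J6=33  J7=20
Turnaround (C−A): J1=2  J2=25  J3=33  J4=18  J5=5  J6=19  J7=5
Waiting = turnaround − burst: J1=0, J2=18, J3=27, J4=8, J5=0, J6=15, J7=2
Total waiting = 0 + 18 + 27 + 8 + 0 + 15 + 2 = 70

70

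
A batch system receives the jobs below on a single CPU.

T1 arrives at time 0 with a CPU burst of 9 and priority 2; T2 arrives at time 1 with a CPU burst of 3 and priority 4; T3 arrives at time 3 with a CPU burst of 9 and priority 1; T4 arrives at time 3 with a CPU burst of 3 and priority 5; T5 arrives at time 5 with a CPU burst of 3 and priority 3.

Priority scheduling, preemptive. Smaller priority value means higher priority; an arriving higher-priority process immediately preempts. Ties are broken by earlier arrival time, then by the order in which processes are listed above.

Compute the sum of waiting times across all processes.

Schedule: | T1 0-3 | T3 3-12 | T1 12-18 | T5 18-21 | T2 21-24 | T4 24-27 |
Completion: T1=18  T2=24  T3=12  T4=27  T5=21
Waiting = turnaround − burst: T1=9, T2=20, T3=0, T4=21, T5=13
Total waiting = 9 + 20 + 0 + 21 + 13 = 63

63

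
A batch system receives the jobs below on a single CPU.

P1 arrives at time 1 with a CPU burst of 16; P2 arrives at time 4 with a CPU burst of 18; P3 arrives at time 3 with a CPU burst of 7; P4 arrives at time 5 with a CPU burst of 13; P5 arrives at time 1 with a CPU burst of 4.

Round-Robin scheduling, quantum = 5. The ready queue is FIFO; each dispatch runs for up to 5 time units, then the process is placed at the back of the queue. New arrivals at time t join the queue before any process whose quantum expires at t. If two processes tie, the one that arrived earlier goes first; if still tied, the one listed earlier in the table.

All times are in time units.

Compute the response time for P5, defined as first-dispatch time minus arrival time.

5

Timeline: | idle 0-1 | P1 1-6 | P5 6-10 | P3 10-15 | P2 15-20 | P4 20-25 | P1 25-30 | P3 30-32 | P2 32-37 | P4 37-42 | P1 42-47 | P2 47-52 | P4 52-55 | P1 55-56 | P2 56-59 |
Completion: P1=56  P2=59  P3=32  P4=55  P5=10
Turnaround (C−A): P1=55  P2=55  P3=29  P4=50  P5=9
Response(P5) = first start − arrival = 6 − 1 = 5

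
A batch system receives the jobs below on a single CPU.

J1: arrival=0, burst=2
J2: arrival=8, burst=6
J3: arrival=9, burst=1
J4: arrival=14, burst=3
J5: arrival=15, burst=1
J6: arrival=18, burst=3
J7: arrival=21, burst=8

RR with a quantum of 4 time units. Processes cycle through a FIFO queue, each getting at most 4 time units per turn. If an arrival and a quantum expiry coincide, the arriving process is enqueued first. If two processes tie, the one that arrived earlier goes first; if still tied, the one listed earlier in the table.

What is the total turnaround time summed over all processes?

Schedule: | J1 0-2 | idle 2-8 | J2 8-12 | J3 12-13 | J2 13-15 | J4 15-18 | J5 18-19 | J6 19-22 | J7 22-30 |
Completion: J1=2  J2=15  J3=13  J4=18  J5=19  J6=22  J7=30
Turnaround (C−A): J1=2  J2=7  J3=4  J4=4  J5=4  J6=4  J7=9
Turnaround = completion − arrival: J1=2, J2=7, J3=4, J4=4, J5=4, J6=4, J7=9
Total turnaround = 2 + 7 + 4 + 4 + 4 + 4 + 9 = 34

34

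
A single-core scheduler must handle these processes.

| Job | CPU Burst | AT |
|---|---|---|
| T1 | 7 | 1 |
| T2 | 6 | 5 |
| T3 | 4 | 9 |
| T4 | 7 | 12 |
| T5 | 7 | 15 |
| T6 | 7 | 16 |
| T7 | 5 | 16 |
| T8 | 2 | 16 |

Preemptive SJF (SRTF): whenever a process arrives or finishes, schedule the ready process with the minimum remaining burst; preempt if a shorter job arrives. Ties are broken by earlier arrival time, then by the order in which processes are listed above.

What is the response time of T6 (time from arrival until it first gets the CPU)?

Gantt: | idle 0-1 | T1 1-8 | T2 8-9 | T3 9-13 | T2 13-18 | T8 18-20 | T7 20-25 | T4 25-32 | T5 32-39 | T6 39-46 |
Completion: T1=8  T2=18  T3=13  T4=32  T5=39  T6=46  T7=25  T8=20
Turnaround (C−A): T1=7  T2=13  T3=4  T4=20  T5=24  T6=30  T7=9  T8=4
Response(T6) = first start − arrival = 39 − 16 = 23

23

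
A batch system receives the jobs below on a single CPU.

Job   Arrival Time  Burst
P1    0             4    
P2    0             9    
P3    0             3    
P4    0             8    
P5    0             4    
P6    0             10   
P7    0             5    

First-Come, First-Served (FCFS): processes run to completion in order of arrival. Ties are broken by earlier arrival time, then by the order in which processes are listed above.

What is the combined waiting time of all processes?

Gantt: | P1 0-4 | P2 4-13 | P3 13-16 | P4 16-24 | P5 24-28 | P6 28-38 | P7 38-43 |
Completion: P1=4  P2=13  P3=16  P4=24  P5=28  P6=38  P7=43
Waiting = turnaround − burst: P1=0, P2=4, P3=13, P4=16, P5=24, P6=28, P7=38
Total waiting = 0 + 4 + 13 + 16 + 24 + 28 + 38 = 123

123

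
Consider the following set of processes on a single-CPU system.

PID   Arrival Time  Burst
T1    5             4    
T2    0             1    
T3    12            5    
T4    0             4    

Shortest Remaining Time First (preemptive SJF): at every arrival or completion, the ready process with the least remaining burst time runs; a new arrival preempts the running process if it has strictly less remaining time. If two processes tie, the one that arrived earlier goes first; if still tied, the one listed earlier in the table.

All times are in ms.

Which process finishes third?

Gantt: | T2 0-1 | T4 1-5 | T1 5-9 | idle 9-12 | T3 12-17 |
Completion: T1=9  T2=1  T3=17  T4=5
Turnaround (C−A): T1=4  T2=1  T3=5  T4=5
Finish order: T2 → T4 → T1 → T3

T1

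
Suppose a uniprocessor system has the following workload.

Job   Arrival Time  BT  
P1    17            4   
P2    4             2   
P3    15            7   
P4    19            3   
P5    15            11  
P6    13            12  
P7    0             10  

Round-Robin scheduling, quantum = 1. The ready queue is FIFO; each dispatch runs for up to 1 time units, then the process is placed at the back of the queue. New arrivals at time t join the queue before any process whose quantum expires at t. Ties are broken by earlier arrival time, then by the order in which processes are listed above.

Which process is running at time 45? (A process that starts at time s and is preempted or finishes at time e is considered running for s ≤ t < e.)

P5

Schedule: | P7 0-4 | P2 4-5 | P7 5-6 | P2 6-7 | P7 7-12 | idle 12-13 | P6 13-15 | P3 15-16 | P5 16-17 | P6 17-18 | P3 18-19 | P1 19-20 | P5 20-21 | P6 21-22 | P4 22-23 | P3 23-24 | P1 24-25 | P5 25-26 | P6 26-27 | P4 27-28 | P3 28-29 | P1 29-30 | P5 30-31 | P6 31-32 | P4 32-33 | P3 33-34 | P1 34-35 | P5 35-36 | P6 36-37 | P3 37-38 | P5 38-39 | P6 39-40 | P3 40-41 | P5 41-42 | P6 42-43 | P5 43-44 | P6 44-45 | P5 45-46 | P6 46-47 | P5 47-48 | P6 48-49 | P5 49-50 |
Completion: P1=35  P2=7  P3=41  P4=33  P5=50  P6=49  P7=12
Turnaround (C−A): P1=18  P2=3  P3=26  P4=14  P5=35  P6=36  P7=12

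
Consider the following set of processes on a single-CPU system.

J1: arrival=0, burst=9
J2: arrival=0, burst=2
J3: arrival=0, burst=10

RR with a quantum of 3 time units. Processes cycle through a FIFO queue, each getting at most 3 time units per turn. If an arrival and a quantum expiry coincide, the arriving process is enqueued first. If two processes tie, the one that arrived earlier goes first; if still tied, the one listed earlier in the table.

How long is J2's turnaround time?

Gantt: | J1 0-3 | J2 3-5 | J3 5-8 | J1 8-11 | J3 11-14 | J1 14-17 | J3 17-21 |
Completion: J1=17  J2=5  J3=21
Turnaround (C−A): J1=17  J2=5  J3=21
Turnaround(J2) = completion − arrival = 5 − 0 = 5

5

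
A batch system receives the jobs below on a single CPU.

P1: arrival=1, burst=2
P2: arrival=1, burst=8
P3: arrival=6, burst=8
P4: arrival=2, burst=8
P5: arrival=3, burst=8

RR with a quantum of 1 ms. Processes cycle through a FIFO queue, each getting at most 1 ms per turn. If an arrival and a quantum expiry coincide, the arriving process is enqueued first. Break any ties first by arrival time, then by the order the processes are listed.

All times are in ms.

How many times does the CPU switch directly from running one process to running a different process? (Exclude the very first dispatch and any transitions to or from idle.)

Schedule: | idle 0-1 | P1 1-2 | P2 2-3 | P4 3-4 | P1 4-5 | P5 5-6 | P2 6-7 | P4 7-8 | P3 8-9 | P5 9-10 | P2 10-11 | P4 11-12 | P3 12-13 | P5 13-14 | P2 14-15 | P4 15-16 | P3 16-17 | P5 17-18 | P2 18-19 | P4 19-20 | P3 20-21 | P5 21-22 | P2 22-23 | P4 23-24 | P3 24-25 | P5 25-26 | P2 26-27 | P4 27-28 | P3 28-29 | P5 29-30 | P2 30-31 | P4 31-32 | P3 32-33 | P5 33-34 | P3 34-35 |
Completion: P1=5  P2=31  P3=35  P4=32  P5=34

33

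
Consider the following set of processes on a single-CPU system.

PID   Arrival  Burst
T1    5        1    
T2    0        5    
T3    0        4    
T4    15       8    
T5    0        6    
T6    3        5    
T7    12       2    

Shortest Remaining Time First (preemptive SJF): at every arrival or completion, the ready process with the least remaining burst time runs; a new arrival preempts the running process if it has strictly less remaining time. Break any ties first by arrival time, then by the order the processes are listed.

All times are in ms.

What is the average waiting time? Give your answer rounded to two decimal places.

5.57

Gantt: | T3 0-4 | T2 4-5 | T1 5-6 | T2 6-10 | T6 10-12 | T7 12-14 | T6 14-17 | T5 17-23 | T4 23-31 |
Completion: T1=6  T2=10  T3=4  T4=31  T5=23  T6=17  T7=14
Turnaround (C−A): T1=1  T2=10  T3=4  T4=16  T5=23  T6=14  T7=2
Waiting times: T1=0, T2=5, T3=0, T4=8, T5=17, T6=9, T7=0
Average waiting = (0+5+0+8+17+9+0) / 7 = 39/7 = 5.57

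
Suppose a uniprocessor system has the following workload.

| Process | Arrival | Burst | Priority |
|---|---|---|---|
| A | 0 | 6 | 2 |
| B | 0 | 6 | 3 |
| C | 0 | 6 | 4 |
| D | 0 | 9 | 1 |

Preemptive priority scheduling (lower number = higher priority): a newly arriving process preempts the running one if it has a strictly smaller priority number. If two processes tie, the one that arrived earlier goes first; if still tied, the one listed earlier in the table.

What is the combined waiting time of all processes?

45

Gantt: | D 0-9 | A 9-15 | B 15-21 | C 21-27 |
Completion: A=15  B=21  C=27  D=9
Waiting = turnaround − burst: A=9, B=15, C=21, D=0
Total waiting = 9 + 15 + 21 + 0 = 45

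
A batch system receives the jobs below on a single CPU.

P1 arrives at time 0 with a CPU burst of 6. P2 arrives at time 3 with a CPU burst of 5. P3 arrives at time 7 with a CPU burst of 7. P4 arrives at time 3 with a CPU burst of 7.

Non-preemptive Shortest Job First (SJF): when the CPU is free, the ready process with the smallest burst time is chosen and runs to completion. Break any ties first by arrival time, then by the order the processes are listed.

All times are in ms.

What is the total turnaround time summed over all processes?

47

Timeline: | P1 0-6 | P2 6-11 | P4 11-18 | P3 18-25 |
Completion: P1=6  P2=11  P3=25  P4=18
Turnaround (C−A): P1=6  P2=8  P3=18  P4=15
Turnaround = completion − arrival: P1=6, P2=8, P3=18, P4=15
Total turnaround = 6 + 8 + 18 + 15 = 47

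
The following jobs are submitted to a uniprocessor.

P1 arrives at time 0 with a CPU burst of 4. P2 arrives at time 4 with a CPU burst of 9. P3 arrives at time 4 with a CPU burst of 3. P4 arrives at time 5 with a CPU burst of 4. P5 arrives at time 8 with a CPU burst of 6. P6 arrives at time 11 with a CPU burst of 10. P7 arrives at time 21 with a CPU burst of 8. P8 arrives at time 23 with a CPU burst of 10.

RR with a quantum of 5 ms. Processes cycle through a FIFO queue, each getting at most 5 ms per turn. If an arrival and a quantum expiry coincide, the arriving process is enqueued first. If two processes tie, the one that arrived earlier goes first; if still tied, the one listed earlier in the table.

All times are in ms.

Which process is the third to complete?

Timeline: | P1 0-4 | P2 4-9 | P3 9-12 | P4 12-16 | P5 16-21 | P2 21-25 | P6 25-30 | P7 30-35 | P5 35-36 | P8 36-41 | P6 41-46 | P7 46-49 | P8 49-54 |
Completion: P1=4  P2=25  P3=12  P4=16  P5=36  P6=46  P7=49  P8=54
Finish order: P1 → P3 → P4 → P2 → P5 → P6 → P7 → P8

P4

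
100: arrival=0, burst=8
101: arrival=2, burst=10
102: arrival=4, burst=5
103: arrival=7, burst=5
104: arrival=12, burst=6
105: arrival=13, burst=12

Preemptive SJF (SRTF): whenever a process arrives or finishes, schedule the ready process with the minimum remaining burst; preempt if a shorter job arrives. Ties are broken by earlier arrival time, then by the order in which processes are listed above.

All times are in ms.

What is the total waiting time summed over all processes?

59

Schedule: | 100 0-8 | 102 8-13 | 103 13-18 | 104 18-24 | 101 24-34 | 105 34-46 |
Completion: 100=8  101=34  102=13  103=18  104=24  105=46
Turnaround (C−A): 100=8  101=32  102=9  103=11  104=12  105=33
Waiting = turnaround − burst: 100=0, 101=22, 102=4, 103=6, 104=6, 105=21
Total waiting = 0 + 22 + 4 + 6 + 6 + 21 = 59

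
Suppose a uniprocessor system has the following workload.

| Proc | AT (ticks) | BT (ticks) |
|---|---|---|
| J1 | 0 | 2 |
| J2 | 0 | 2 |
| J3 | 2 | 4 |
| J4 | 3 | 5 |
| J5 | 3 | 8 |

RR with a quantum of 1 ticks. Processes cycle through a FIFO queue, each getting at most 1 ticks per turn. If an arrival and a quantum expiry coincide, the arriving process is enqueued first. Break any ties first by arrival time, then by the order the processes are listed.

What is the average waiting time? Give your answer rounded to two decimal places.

Timeline: | J1 0-1 | J2 1-2 | J1 2-3 | J3 3-4 | J2 4-5 | J4 5-6 | J5 6-7 | J3 7-8 | J4 8-9 | J5 9-10 | J3 10-11 | J4 11-12 | J5 12-13 | J3 13-14 | J4 14-15 | J5 15-16 | J4 16-17 | J5 17-21 |
Completion: J1=3  J2=5  J3=14  J4=17  J5=21
Turnaround (C−A): J1=3  J2=5  J3=12  J4=14  J5=18
Waiting times: J1=1, J2=3, J3=8, J4=9, J5=10
Average waiting = (1+3+8+9+10) / 5 = 31/5 = 6.20

6.20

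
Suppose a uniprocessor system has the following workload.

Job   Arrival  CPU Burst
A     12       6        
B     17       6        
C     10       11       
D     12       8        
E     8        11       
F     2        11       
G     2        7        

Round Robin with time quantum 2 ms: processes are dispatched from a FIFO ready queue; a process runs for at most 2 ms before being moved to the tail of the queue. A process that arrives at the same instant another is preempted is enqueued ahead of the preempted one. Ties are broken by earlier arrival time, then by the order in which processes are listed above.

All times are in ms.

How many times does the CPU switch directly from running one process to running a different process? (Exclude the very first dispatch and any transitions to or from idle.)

31

Timeline: | idle 0-2 | F 2-4 | G 4-6 | F 6-8 | G 8-10 | E 10-12 | F 12-14 | C 14-16 | G 16-18 | A 18-20 | D 20-22 | E 22-24 | F 24-26 | C 26-28 | B 28-30 | G 30-31 | A 31-33 | D 33-35 | E 35-37 | F 37-39 | C 39-41 | B 41-43 | A 43-45 | D 45-47 | E 47-49 | F 49-50 | C 50-52 | B 52-54 | D 54-56 | E 56-58 | C 58-60 | E 60-61 | C 61-62 |
Completion: A=45  B=54  C=62  D=56  E=61  F=50  G=31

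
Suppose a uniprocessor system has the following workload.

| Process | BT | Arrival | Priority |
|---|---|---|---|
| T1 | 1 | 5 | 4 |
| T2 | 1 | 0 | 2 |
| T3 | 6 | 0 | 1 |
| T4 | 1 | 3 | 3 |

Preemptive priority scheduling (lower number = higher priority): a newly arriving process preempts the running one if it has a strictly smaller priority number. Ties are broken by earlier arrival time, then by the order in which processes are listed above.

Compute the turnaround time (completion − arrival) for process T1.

Schedule: | T3 0-6 | T2 6-7 | T4 7-8 | T1 8-9 |
Completion: T1=9  T2=7  T3=6  T4=8
Turnaround (C−A): T1=4  T2=7  T3=6  T4=5
Turnaround(T1) = completion − arrival = 9 − 5 = 4

4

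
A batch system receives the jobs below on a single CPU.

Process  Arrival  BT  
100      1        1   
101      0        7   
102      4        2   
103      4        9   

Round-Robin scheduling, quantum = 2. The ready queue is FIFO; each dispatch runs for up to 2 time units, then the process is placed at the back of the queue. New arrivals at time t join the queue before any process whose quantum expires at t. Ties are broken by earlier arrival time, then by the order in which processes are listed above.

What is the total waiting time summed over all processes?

Gantt: | 101 0-2 | 100 2-3 | 101 3-5 | 102 5-7 | 103 7-9 | 101 9-11 | 103 11-13 | 101 13-14 | 103 14-19 |
Completion: 100=3  101=14  102=7  103=19
Turnaround (C−A): 100=2  101=14  102=3  103=15
Waiting = turnaround − burst: 100=1, 101=7, 102=1, 103=6
Total waiting = 1 + 7 + 1 + 6 = 15

15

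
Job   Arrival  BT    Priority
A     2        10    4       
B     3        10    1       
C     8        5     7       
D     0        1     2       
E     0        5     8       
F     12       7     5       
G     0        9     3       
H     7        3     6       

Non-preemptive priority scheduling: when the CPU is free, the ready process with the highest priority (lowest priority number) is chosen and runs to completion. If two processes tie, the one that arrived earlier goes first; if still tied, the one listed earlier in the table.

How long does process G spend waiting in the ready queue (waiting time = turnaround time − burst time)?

Gantt: | D 0-1 | G 1-10 | B 10-20 | A 20-30 | F 30-37 | H 37-40 | C 40-45 | E 45-50 |
Completion: A=30  B=20  C=45  D=1  E=50  F=37  G=10  H=40
Turnaround (C−A): A=28  B=17  C=37  D=1  E=50  F=25  G=10  H=33
Waiting(G) = turnaround − burst = 10 − 9 = 1

1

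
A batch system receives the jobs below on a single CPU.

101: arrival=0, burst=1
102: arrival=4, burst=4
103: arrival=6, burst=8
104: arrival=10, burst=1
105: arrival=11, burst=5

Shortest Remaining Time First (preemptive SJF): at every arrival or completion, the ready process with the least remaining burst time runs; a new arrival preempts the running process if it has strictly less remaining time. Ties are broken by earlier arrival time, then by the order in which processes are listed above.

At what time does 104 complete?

Timeline: | 101 0-1 | idle 1-4 | 102 4-8 | 103 8-10 | 104 10-11 | 105 11-16 | 103 16-22 |
Completion: 101=1  102=8  103=22  104=11  105=16

11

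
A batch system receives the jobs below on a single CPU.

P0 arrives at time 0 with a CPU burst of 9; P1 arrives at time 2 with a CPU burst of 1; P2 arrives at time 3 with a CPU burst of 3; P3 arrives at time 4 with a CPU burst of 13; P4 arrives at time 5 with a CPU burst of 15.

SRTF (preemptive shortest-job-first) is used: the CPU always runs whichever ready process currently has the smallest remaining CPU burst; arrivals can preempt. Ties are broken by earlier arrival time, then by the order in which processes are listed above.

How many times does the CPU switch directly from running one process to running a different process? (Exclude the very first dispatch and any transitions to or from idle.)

5

Schedule: | P0 0-2 | P1 2-3 | P2 3-6 | P0 6-13 | P3 13-26 | P4 26-41 |
Completion: P0=13  P1=3  P2=6  P3=26  P4=41
Turnaround (C−A): P0=13  P1=1  P2=3  P3=22  P4=36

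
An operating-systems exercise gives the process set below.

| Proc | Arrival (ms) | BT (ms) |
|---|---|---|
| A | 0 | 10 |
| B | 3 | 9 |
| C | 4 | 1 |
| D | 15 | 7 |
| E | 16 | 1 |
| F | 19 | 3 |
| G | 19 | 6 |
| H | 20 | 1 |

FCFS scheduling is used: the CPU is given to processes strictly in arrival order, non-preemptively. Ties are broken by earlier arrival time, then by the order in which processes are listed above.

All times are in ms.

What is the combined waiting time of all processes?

76

Schedule: | A 0-10 | B 10-19 | C 19-20 | D 20-27 | E 27-28 | F 28-31 | G 31-37 | H 37-38 |
Completion: A=10  B=19  C=20  D=27  E=28  F=31  G=37  H=38
Turnaround (C−A): A=10  B=16  C=16  D=12  E=12  F=12  G=18  H=18
Waiting = turnaround − burst: A=0, B=7, C=15, D=5, E=11, F=9, G=12, H=17
Total waiting = 0 + 7 + 15 + 5 + 11 + 9 + 12 + 17 = 76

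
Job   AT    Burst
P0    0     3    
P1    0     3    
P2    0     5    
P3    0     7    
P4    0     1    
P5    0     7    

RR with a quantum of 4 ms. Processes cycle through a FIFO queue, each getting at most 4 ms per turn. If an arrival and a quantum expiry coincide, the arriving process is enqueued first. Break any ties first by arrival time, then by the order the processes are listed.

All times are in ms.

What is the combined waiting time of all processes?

Timeline: | P0 0-3 | P1 3-6 | P2 6-10 | P3 10-14 | P4 14-15 | P5 15-19 | P2 19-20 | P3 20-23 | P5 23-26 |
Completion: P0=3  P1=6  P2=20  P3=23  P4=15  P5=26
Turnaround (C−A): P0=3  P1=6  P2=20  P3=23  P4=15  P5=26
Waiting = turnaround − burst: P0=0, P1=3, P2=15, P3=16, P4=14, P5=19
Total waiting = 0 + 3 + 15 + 16 + 14 + 19 = 67

67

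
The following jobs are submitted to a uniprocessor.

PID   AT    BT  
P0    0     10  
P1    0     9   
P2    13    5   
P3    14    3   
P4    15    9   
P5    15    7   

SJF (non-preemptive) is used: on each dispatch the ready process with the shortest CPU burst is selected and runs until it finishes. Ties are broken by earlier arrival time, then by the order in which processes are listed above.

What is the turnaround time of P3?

Gantt: | P1 0-9 | P0 9-19 | P3 19-22 | P2 22-27 | P5 27-34 | P4 34-43 |
Completion: P0=19  P1=9  P2=27  P3=22  P4=43  P5=34
Turnaround(P3) = completion − arrival = 22 − 14 = 8

8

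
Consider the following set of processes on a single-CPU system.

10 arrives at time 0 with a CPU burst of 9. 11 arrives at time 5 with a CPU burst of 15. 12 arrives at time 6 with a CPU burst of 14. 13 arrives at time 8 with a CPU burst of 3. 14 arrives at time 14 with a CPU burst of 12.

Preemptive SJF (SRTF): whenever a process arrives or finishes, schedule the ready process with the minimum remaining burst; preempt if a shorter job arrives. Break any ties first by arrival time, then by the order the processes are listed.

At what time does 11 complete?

53

Schedule: | 10 0-9 | 13 9-12 | 12 12-26 | 14 26-38 | 11 38-53 |
Completion: 10=9  11=53  12=26  13=12  14=38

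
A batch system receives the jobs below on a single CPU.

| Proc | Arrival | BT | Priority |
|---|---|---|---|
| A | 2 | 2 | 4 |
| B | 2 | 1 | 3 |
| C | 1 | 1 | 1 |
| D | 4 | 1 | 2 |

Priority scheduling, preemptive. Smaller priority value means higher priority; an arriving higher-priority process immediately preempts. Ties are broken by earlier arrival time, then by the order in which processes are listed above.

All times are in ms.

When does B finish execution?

Timeline: | idle 0-1 | C 1-2 | B 2-3 | A 3-4 | D 4-5 | A 5-6 |
Completion: A=6  B=3  C=2  D=5

3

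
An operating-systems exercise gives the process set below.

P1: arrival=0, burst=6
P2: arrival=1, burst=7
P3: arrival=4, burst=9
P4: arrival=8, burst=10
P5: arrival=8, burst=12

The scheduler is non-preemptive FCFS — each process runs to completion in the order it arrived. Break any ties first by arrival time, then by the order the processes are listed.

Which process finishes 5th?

Gantt: | P1 0-6 | P2 6-13 | P3 13-22 | P4 22-32 | P5 32-44 |
Completion: P1=6  P2=13  P3=22  P4=32  P5=44
Finish order: P1 → P2 → P3 → P4 → P5

P5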